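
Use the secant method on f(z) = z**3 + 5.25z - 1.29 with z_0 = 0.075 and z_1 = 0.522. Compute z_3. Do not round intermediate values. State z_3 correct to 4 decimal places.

f(z_0) = -0.895828, f(z_1) = 1.592737
z_2 = 0.522000 - (1.592737)·(0.522000 - 0.075000)/(1.592737 - (-0.895828)) = 0.235910; f(z_2) = -0.038343
z_3 = 0.235910 - (-0.038343)·(0.235910 - 0.522000)/(-0.038343 - (1.592737)) = 0.242635; f(z_3) = -0.001880

0.2426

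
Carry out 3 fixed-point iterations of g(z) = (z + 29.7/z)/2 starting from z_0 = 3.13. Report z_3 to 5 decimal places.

z_1 = g(3.130000) = 6.309409
z_2 = g(6.309409) = 5.508332
z_3 = g(5.508332) = 5.450082

5.45008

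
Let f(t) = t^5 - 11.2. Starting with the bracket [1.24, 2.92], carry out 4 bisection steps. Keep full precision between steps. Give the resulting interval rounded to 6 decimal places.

f(1.240000) = -8.268375, f(2.920000) = 201.082531 (opposite signs)
step 1: m = 2.080000, f(m) = 27.732893 > 0 → root in [1.240000, 2.080000]
step 2: m = 1.660000, f(m) = 1.404930 > 0 → root in [1.240000, 1.660000]
step 3: m = 1.450000, f(m) = -4.790266 < 0 → root in [1.450000, 1.660000]
step 4: m = 1.555000, f(m) = -2.108156 < 0 → root in [1.555000, 1.660000]

[1.555000, 1.660000]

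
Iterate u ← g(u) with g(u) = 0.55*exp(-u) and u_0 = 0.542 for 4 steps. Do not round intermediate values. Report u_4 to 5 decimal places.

u_1 = g(0.542000) = 0.319871
u_2 = g(0.319871) = 0.399433
u_3 = g(0.399433) = 0.368885
u_4 = g(0.368885) = 0.380328

0.38033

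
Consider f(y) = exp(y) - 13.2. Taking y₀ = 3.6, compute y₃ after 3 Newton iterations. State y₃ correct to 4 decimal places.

2.5822

f'(y) = exp(y)
y_0 = 3.600000: f = 23.398234, f' = 36.598234 → y_1 = 3.600000 - (23.398234)/(36.598234) = 2.960673
y_1 = 2.960673: f = 6.110966, f' = 19.310966 → y_2 = 2.960673 - (6.110966)/(19.310966) = 2.644223
y_2 = 2.644223: f = 0.872500, f' = 14.072500 → y_3 = 2.644223 - (0.872500)/(14.072500) = 2.582222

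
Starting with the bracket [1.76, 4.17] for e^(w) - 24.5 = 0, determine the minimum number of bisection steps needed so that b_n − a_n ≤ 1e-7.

25

Initial width b − a = 4.17 − 1.76 = 2.410000.
After n steps the width is (b−a)/2^n; need (b−a)/2^n ≤ 1e-7.
So n ≥ log₂(2.410000/1e-7) = log₂(24100000.0000) ≈ 24.5225.
Hence n = 25.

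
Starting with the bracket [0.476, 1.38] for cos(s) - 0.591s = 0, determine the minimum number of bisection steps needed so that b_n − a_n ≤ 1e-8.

Initial width b − a = 1.38 − 0.476 = 0.904000.
After n steps the width is (b−a)/2^n; need (b−a)/2^n ≤ 1e-8.
So n ≥ log₂(0.904000/1e-8) = log₂(90400000.0000) ≈ 26.4298.
Hence n = 27.

27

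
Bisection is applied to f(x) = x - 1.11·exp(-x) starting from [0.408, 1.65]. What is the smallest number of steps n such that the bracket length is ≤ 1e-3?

Initial width b − a = 1.65 − 0.408 = 1.242000.
After n steps the width is (b−a)/2^n; need (b−a)/2^n ≤ 1e-3.
So n ≥ log₂(1.242000/1e-3) = log₂(1242.0000) ≈ 10.2784.
Hence n = 11.

11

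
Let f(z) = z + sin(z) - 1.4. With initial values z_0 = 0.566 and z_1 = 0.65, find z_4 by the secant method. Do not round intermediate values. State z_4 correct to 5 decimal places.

0.73179

Secant update: z_(k+1) = z_k − f(z_k)·(z_k − z_(k-1))/(f(z_k) − f(z_(k-1))).
f(z_0) = -0.297740, f(z_1) = -0.144814
z_2 = 0.650000 - (-0.144814)·(0.650000 - 0.566000)/(-0.144814 - (-0.297740)) = 0.729544; f(z_2) = -0.003927
z_3 = 0.729544 - (-0.003927)·(0.729544 - 0.650000)/(-0.003927 - (-0.144814)) = 0.731761; f(z_3) = -0.000059
z_4 = 0.731761 - (-0.000059)·(0.731761 - 0.729544)/(-0.000059 - (-0.003927)) = 0.731794; f(z_4) = -0.000000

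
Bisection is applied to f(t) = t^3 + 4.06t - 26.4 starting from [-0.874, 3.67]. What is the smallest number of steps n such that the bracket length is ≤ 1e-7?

26

Initial width b − a = 3.67 − -0.874 = 4.544000.
After n steps the width is (b−a)/2^n; need (b−a)/2^n ≤ 1e-7.
So n ≥ log₂(4.544000/1e-7) = log₂(45440000.0000) ≈ 25.4375.
Hence n = 26.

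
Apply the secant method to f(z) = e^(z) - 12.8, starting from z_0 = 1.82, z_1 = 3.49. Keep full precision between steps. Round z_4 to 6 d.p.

2.571256

f(z_0) = -6.628142, f(z_1) = 19.985948
z_2 = 3.490000 - (19.985948)·(3.490000 - 1.820000)/(19.985948 - (-6.628142)) = 2.235907; f(z_2) = -3.445033
z_3 = 2.235907 - (-3.445033)·(2.235907 - 3.490000)/(-3.445033 - (19.985948)) = 2.420295; f(z_3) = -1.550819
z_4 = 2.420295 - (-1.550819)·(2.420295 - 2.235907)/(-1.550819 - (-3.445033)) = 2.571256; f(z_4) = 0.282248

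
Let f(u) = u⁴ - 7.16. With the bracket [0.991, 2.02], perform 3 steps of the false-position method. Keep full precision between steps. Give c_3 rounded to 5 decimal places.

f(0.991000) = -6.195517, f(2.020000) = 9.489664
step 1: c = 1.397446, f(c) = -3.346351 < 0 → new bracket [1.397446, 2.020000]
step 2: c = 1.559746, f(c) = -1.241443 < 0 → new bracket [1.559746, 2.020000]
step 3: c = 1.612991, f(c) = -0.390943 < 0 → new bracket [1.612991, 2.020000]

1.61299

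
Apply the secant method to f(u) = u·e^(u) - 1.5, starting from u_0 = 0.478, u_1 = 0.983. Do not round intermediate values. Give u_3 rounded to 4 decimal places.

f(u_0) = -0.729060, f(u_1) = 1.127030
u_2 = 0.983000 - (1.127030)·(0.983000 - 0.478000)/(1.127030 - (-0.729060)) = 0.676361; f(u_2) = -0.169797
u_3 = 0.676361 - (-0.169797)·(0.676361 - 0.983000)/(-0.169797 - (1.127030)) = 0.716510; f(u_3) = -0.033108

0.7165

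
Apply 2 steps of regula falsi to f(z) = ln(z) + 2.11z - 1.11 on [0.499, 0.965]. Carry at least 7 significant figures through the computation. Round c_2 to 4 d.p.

f(0.499000) = -0.752259, f(0.965000) = 0.890523
step 1: c = 0.712390, f(c) = 0.054012 > 0 → new bracket [0.499000, 0.712390]
step 2: c = 0.698095, f(c) = 0.003579 > 0 → new bracket [0.499000, 0.698095]

0.6981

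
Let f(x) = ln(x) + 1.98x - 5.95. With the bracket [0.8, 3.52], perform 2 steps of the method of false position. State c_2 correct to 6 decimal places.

f(0.800000) = -4.589144, f(3.520000) = 2.278061
step 1: c = 2.617693, f(c) = 0.195326 > 0 → new bracket [0.800000, 2.617693]
step 2: c = 2.543486, f(c) = 0.019638 > 0 → new bracket [0.800000, 2.543486]

2.543486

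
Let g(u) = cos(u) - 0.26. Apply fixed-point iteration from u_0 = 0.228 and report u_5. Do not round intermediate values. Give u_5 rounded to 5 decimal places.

0.59038

u_1 = g(0.228000) = 0.714120
u_2 = g(0.714120) = 0.495670
u_3 = g(0.495670) = 0.619650
u_4 = g(0.619650) = 0.554082
u_5 = g(0.554082) = 0.590384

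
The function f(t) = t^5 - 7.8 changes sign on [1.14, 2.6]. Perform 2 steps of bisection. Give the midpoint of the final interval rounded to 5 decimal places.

1.68750

f(1.140000) = -5.874585, f(2.600000) = 111.013760 (opposite signs)
step 1: m = 1.870000, f(m) = 15.066939 > 0 → root in [1.140000, 1.870000]
step 2: m = 1.505000, f(m) = -0.078841 < 0 → root in [1.505000, 1.870000]
Midpoint of [1.505000, 1.870000] = 1.687500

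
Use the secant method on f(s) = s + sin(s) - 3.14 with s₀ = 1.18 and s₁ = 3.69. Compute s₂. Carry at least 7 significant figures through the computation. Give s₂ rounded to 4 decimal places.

3.6224

f(s_0) = -1.035394, f(s_1) = 0.028671
s_2 = 3.690000 - (0.028671)·(3.690000 - 1.180000)/(0.028671 - (-1.035394)) = 3.622368; f(s_2) = 0.019901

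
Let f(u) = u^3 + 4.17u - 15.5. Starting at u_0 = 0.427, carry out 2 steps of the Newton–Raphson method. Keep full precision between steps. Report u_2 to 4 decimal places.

f'(u) = 3u^2 + 4.17
u_0 = 0.427000: f = -13.641556, f' = 4.716987 → u_1 = 0.427000 - (-13.641556)/(4.716987) = 3.319006
u_1 = 3.319006: f = 34.901770, f' = 37.217406 → u_2 = 3.319006 - (34.901770)/(37.217406) = 2.381225

2.3812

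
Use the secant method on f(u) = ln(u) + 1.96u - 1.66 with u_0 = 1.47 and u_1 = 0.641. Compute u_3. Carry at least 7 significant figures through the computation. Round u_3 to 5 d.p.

f(u_0) = 1.606462, f(u_1) = -0.848366
u_2 = 0.641000 - (-0.848366)·(0.641000 - 1.470000)/(-0.848366 - (1.606462)) = 0.927495; f(u_2) = 0.082621
u_3 = 0.927495 - (0.082621)·(0.927495 - 0.641000)/(0.082621 - (-0.848366)) = 0.902069; f(u_3) = 0.004992

0.90207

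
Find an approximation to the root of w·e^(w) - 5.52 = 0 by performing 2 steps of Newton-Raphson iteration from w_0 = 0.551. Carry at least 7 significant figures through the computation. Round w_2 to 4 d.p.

1.7347

f'(w) = (w + 1)·e^(w)
w_0 = 0.551000: f = -4.564022, f' = 2.690965 → w_1 = 0.551000 - (-4.564022)/(2.690965) = 2.247054
w_1 = 2.247054: f = 15.736741, f' = 30.716567 → w_2 = 2.247054 - (15.736741)/(30.716567) = 1.734733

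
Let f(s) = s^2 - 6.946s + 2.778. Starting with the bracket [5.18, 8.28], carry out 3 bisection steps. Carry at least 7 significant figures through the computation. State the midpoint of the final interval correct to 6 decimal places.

6.536250

f(5.180000) = -6.369880, f(8.280000) = 13.823520 (opposite signs)
step 1: m = 6.730000, f(m) = 1.324320 > 0 → root in [5.180000, 6.730000]
step 2: m = 5.955000, f(m) = -3.123405 < 0 → root in [5.955000, 6.730000]
step 3: m = 6.342500, f(m) = -1.049699 < 0 → root in [6.342500, 6.730000]
Midpoint of [6.342500, 6.730000] = 6.536250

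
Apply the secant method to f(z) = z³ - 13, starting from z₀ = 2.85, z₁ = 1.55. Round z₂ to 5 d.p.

f(z_0) = 10.149125, f(z_1) = -9.276125
z_2 = 1.550000 - (-9.276125)·(1.550000 - 2.850000)/(-9.276125 - (10.149125)) = 2.170788; f(z_2) = -2.770551

2.17079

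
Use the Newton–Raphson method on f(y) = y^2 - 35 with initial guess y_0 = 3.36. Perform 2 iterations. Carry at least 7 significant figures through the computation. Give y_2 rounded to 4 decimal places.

5.9847

f'(y) = 2y
y_0 = 3.360000: f = -23.710400, f' = 6.720000 → y_1 = 3.360000 - (-23.710400)/(6.720000) = 6.888333
y_1 = 6.888333: f = 12.449136, f' = 13.776667 → y_2 = 6.888333 - (12.449136)/(13.776667) = 5.984694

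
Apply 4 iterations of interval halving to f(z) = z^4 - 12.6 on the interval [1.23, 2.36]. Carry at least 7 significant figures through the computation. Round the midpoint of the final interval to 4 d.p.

f(1.230000) = -10.311134, f(2.360000) = 18.420444 (opposite signs)
step 1: m = 1.795000, f(m) = -2.218555 < 0 → root in [1.795000, 2.360000]
step 2: m = 2.077500, f(m) = 6.027910 > 0 → root in [1.795000, 2.077500]
step 3: m = 1.936250, f(m) = 1.455481 > 0 → root in [1.795000, 1.936250]
step 4: m = 1.865625, f(m) = -0.485725 < 0 → root in [1.865625, 1.936250]
Midpoint of [1.865625, 1.936250] = 1.900937

1.9009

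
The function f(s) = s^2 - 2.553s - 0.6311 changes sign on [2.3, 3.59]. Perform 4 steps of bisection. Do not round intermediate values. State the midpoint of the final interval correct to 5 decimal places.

2.74344

f(2.300000) = -1.213000, f(3.590000) = 3.091730 (opposite signs)
step 1: m = 2.945000, f(m) = 0.523340 > 0 → root in [2.300000, 2.945000]
step 2: m = 2.622500, f(m) = -0.448836 < 0 → root in [2.622500, 2.945000]
step 3: m = 2.783750, f(m) = 0.011250 > 0 → root in [2.622500, 2.783750]
step 4: m = 2.703125, f(m) = -0.225293 < 0 → root in [2.703125, 2.783750]
Midpoint of [2.703125, 2.783750] = 2.743437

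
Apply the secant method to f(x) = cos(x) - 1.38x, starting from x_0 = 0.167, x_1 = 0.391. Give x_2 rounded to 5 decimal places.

f(x_0) = 0.755628, f(x_1) = 0.384948
x_2 = 0.391000 - (0.384948)·(0.391000 - 0.167000)/(0.384948 - (0.755628)) = 0.623623; f(x_2) = -0.048831

0.62362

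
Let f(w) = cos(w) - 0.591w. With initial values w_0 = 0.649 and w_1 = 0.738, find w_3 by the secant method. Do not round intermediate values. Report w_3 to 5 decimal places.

f(w_0) = 0.413130, f(w_1) = 0.303658
w_2 = 0.738000 - (0.303658)·(0.738000 - 0.649000)/(0.303658 - (0.413130)) = 0.984872; f(w_2) = -0.029089
w_3 = 0.984872 - (-0.029089)·(0.984872 - 0.738000)/(-0.029089 - (0.303658)) = 0.963290; f(w_3) = 0.001518

0.96329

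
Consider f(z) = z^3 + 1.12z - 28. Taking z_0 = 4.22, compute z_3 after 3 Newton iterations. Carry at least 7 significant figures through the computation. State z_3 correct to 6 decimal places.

f'(z) = 3z^2 + 1.12
z_0 = 4.220000: f = 51.877848, f' = 54.545200 → z_1 = 4.220000 - (51.877848)/(54.545200) = 3.268902
z_1 = 3.268902: f = 10.591732, f' = 33.177155 → z_2 = 3.268902 - (10.591732)/(33.177155) = 2.949654
z_2 = 2.949654: f = 0.966953, f' = 27.221375 → z_3 = 2.949654 - (0.966953)/(27.221375) = 2.914132

2.914132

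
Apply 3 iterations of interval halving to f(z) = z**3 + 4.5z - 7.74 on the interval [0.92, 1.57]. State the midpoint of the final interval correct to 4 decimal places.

f(0.920000) = -2.821312, f(1.570000) = 3.194893 (opposite signs)
step 1: m = 1.245000, f(m) = -0.207719 < 0 → root in [1.245000, 1.570000]
step 2: m = 1.407500, f(m) = 1.382087 > 0 → root in [1.245000, 1.407500]
step 3: m = 1.326250, f(m) = 0.560918 > 0 → root in [1.245000, 1.326250]
Midpoint of [1.245000, 1.326250] = 1.285625

1.2856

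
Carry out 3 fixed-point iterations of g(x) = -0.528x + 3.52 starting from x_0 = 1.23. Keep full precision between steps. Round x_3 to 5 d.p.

x_1 = g(1.230000) = 2.870560
x_2 = g(2.870560) = 2.004344
x_3 = g(2.004344) = 2.461706

2.46171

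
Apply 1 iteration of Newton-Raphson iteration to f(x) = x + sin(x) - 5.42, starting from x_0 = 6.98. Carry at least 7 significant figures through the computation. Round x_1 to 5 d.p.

f'(x) = 1 + cos(x)
x_0 = 6.980000: f = 2.201778, f' = 1.766890 → x_1 = 6.980000 - (2.201778)/(1.766890) = 5.733868

5.73387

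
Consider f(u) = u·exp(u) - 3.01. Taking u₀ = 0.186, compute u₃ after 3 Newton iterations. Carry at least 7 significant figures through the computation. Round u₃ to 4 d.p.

f'(u) = (u + 1)·exp(u)
u_0 = 0.186000: f = -2.785977, f' = 1.428445 → u_1 = 0.186000 - (-2.785977)/(1.428445) = 2.136357
u_1 = 2.136357: f = 15.081807, f' = 26.560338 → u_2 = 2.136357 - (15.081807)/(26.560338) = 1.568525
u_2 = 1.568525: f = 4.518238, f' = 12.327803 → u_3 = 1.568525 - (4.518238)/(12.327803) = 1.202017

1.2020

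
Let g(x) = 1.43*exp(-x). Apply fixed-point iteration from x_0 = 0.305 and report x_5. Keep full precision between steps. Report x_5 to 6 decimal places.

0.784920

x_1 = g(0.305000) = 1.054086
x_2 = g(1.054086) = 0.498370
x_3 = g(0.498370) = 0.868754
x_4 = g(0.868754) = 0.599848
x_5 = g(0.599848) = 0.784920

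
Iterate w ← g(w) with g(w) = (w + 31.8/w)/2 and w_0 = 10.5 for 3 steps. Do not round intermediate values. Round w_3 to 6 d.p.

5.639913

w_1 = g(10.500000) = 6.764286
w_2 = g(6.764286) = 5.732724
w_3 = g(5.732724) = 5.639913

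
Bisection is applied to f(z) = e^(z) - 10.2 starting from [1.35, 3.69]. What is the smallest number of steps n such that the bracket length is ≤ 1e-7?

25

Initial width b − a = 3.69 − 1.35 = 2.340000.
After n steps the width is (b−a)/2^n; need (b−a)/2^n ≤ 1e-7.
So n ≥ log₂(2.340000/1e-7) = log₂(23400000.0000) ≈ 24.4800.
Hence n = 25.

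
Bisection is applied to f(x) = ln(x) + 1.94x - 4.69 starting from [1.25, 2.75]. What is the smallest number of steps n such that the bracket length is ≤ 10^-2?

Initial width b − a = 2.75 − 1.25 = 1.500000.
After n steps the width is (b−a)/2^n; need (b−a)/2^n ≤ 10^-2.
So n ≥ log₂(1.500000/10^-2) = log₂(150.0000) ≈ 7.2288.
Hence n = 8.

8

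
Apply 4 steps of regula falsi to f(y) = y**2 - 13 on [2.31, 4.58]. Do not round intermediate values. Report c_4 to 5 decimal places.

3.60523

f(2.310000) = -7.663900, f(4.580000) = 7.976400
step 1: c = 3.422322, f(c) = -1.287711 < 0 → new bracket [3.422322, 4.580000]
step 2: c = 3.583239, f(c) = -0.160396 < 0 → new bracket [3.583239, 4.580000]
step 3: c = 3.602888, f(c) = -0.019199 < 0 → new bracket [3.602888, 4.580000]
step 4: c = 3.605234, f(c) = -0.002287 < 0 → new bracket [3.605234, 4.580000]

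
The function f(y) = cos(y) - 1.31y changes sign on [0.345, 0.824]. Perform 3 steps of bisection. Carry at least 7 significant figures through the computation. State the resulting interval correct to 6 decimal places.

f(0.345000) = 0.489125, f(0.824000) = -0.400149 (opposite signs)
step 1: m = 0.584500, f(m) = 0.068293 > 0 → root in [0.584500, 0.824000]
step 2: m = 0.704250, f(m) = -0.160470 < 0 → root in [0.584500, 0.704250]
step 3: m = 0.644375, f(m) = -0.044656 < 0 → root in [0.584500, 0.644375]

[0.584500, 0.644375]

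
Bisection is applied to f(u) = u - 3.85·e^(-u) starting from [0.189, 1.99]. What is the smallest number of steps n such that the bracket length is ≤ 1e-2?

Initial width b − a = 1.99 − 0.189 = 1.801000.
After n steps the width is (b−a)/2^n; need (b−a)/2^n ≤ 1e-2.
So n ≥ log₂(1.801000/1e-2) = log₂(180.1000) ≈ 7.4927.
Hence n = 8.

8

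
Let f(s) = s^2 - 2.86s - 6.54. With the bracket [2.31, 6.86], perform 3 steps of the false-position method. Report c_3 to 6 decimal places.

f(2.310000) = -7.810500, f(6.860000) = 20.900000
step 1: c = 3.547797, f(c) = -4.099835 < 0 → new bracket [3.547797, 6.860000]
step 2: c = 4.090980, f(c) = -1.504085 < 0 → new bracket [4.090980, 6.860000]
step 3: c = 4.276877, f(c) = -0.480193 < 0 → new bracket [4.276877, 6.860000]

4.276877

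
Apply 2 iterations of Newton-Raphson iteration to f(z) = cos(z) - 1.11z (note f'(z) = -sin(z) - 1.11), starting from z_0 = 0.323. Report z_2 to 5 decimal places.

0.69345

Newton update: z ← z − f(z)/f'(z).
z_0 = 0.323000: f = 0.589757, f' = -1.427413 → z_1 = 0.323000 - (0.589757)/(-1.427413) = 0.736165
z_1 = 0.736165: f = -0.076095, f' = -1.781451 → z_2 = 0.736165 - (-0.076095)/(-1.781451) = 0.693450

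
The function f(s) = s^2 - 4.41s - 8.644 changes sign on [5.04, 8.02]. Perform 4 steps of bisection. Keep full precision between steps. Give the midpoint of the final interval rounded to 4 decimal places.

f(5.040000) = -5.468800, f(8.020000) = 20.308200 (opposite signs)
step 1: m = 6.530000, f(m) = 5.199600 > 0 → root in [5.040000, 6.530000]
step 2: m = 5.785000, f(m) = -0.689625 < 0 → root in [5.785000, 6.530000]
step 3: m = 6.157500, f(m) = 2.116231 > 0 → root in [5.785000, 6.157500]
step 4: m = 5.971250, f(m) = 0.678614 > 0 → root in [5.785000, 5.971250]
Midpoint of [5.785000, 5.971250] = 5.878125

5.8781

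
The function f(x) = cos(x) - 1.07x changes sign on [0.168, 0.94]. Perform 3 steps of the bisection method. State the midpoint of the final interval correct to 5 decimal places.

0.69875

f(0.168000) = 0.806161, f(0.940000) = -0.416012 (opposite signs)
step 1: m = 0.554000, f(m) = 0.257647 > 0 → root in [0.554000, 0.940000]
step 2: m = 0.747000, f(m) = -0.065560 < 0 → root in [0.554000, 0.747000]
step 3: m = 0.650500, f(m) = 0.099746 > 0 → root in [0.650500, 0.747000]
Midpoint of [0.650500, 0.747000] = 0.698750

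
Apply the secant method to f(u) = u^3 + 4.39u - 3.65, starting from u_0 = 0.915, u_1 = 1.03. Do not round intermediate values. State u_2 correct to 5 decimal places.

0.75832

f(u_0) = 1.132911, f(u_1) = 1.964427
u_2 = 1.030000 - (1.964427)·(1.030000 - 0.915000)/(1.964427 - (1.132911)) = 0.758317; f(u_2) = 0.115076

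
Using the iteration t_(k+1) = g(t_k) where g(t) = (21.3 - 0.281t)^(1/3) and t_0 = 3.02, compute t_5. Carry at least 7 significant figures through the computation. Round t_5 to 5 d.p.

t_1 = g(3.020000) = 2.734686
t_2 = g(2.734686) = 2.738255
t_3 = g(2.738255) = 2.738211
t_4 = g(2.738211) = 2.738211
t_5 = g(2.738211) = 2.738211

2.73821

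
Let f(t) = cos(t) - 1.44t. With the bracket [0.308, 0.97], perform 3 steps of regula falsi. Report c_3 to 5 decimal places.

f(0.308000) = 0.509422, f(0.970000) = -0.831500
step 1: c = 0.559496, f(c) = 0.041848 > 0 → new bracket [0.559496, 0.970000]
step 2: c = 0.579166, f(c) = 0.002920 > 0 → new bracket [0.579166, 0.970000]
step 3: c = 0.580534, f(c) = 0.000201 > 0 → new bracket [0.580534, 0.970000]

0.58053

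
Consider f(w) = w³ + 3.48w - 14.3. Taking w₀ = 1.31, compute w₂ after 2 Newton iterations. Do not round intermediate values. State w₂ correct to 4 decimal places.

f'(w) = 3w² + 3.48
w_0 = 1.310000: f = -7.493109, f' = 8.628300 → w_1 = 1.310000 - (-7.493109)/(8.628300) = 2.178434
w_1 = 2.178434: f = 3.618871, f' = 17.716724 → w_2 = 2.178434 - (3.618871)/(17.716724) = 1.974171

1.9742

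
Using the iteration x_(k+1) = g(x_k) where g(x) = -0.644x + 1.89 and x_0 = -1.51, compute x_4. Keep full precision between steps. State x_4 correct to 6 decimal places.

0.692162

x_1 = g(-1.510000) = 2.862440
x_2 = g(2.862440) = 0.046589
x_3 = g(0.046589) = 1.859997
x_4 = g(1.859997) = 0.692162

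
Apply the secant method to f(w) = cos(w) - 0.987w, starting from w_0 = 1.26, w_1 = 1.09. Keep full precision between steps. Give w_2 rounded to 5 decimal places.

Secant update: w_(k+1) = w_k − f(w_k)·(w_k − w_(k-1))/(f(w_k) − f(w_(k-1))).
f(w_0) = -0.937803, f(w_1) = -0.613345
w_2 = 1.090000 - (-0.613345)·(1.090000 - 1.260000)/(-0.613345 - (-0.937803)) = 0.768638; f(w_2) = -0.039788

0.76864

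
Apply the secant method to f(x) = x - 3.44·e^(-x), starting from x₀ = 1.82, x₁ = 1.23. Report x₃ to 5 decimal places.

1.12167

f(x_0) = 1.262631, f(x_1) = 0.224514
x_2 = 1.230000 - (0.224514)·(1.230000 - 1.820000)/(0.224514 - (1.262631)) = 1.102401; f(x_2) = -0.039930
x_3 = 1.102401 - (-0.039930)·(1.102401 - 1.230000)/(-0.039930 - (0.224514)) = 1.121668; f(x_3) = 0.001136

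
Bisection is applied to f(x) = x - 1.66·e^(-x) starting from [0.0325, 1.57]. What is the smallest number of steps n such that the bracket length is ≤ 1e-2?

8

Initial width b − a = 1.57 − 0.0325 = 1.537500.
After n steps the width is (b−a)/2^n; need (b−a)/2^n ≤ 1e-2.
So n ≥ log₂(1.537500/1e-2) = log₂(153.7500) ≈ 7.2644.
Hence n = 8.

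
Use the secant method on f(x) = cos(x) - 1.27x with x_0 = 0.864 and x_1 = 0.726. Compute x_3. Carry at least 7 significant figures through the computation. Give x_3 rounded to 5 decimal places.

f(x_0) = -0.447879, f(x_1) = -0.174184
x_2 = 0.726000 - (-0.174184)·(0.726000 - 0.864000)/(-0.174184 - (-0.447879)) = 0.638174; f(x_2) = -0.007297
x_3 = 0.638174 - (-0.007297)·(0.638174 - 0.726000)/(-0.007297 - (-0.174184)) = 0.634334; f(x_3) = -0.000138

0.63433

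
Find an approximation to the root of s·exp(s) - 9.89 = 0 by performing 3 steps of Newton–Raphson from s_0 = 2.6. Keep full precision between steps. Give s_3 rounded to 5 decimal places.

f'(s) = (s + 1)·exp(s)
s_0 = 2.600000: f = 25.115719, f' = 48.469457 → s_1 = 2.600000 - (25.115719)/(48.469457) = 2.081824
s_1 = 2.081824: f = 6.804313, f' = 24.713394 → s_2 = 2.081824 - (6.804313)/(24.713394) = 1.806495
s_2 = 1.806495: f = 1.109868, f' = 17.088935 → s_3 = 1.806495 - (1.109868)/(17.088935) = 1.741548

1.74155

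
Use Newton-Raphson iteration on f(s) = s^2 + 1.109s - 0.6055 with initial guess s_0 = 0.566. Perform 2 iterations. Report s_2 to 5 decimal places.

0.40107

f'(s) = 2s + 1.109
s_0 = 0.566000: f = 0.342550, f' = 2.241000 → s_1 = 0.566000 - (0.342550)/(2.241000) = 0.413144
s_1 = 0.413144: f = 0.023365, f' = 1.935288 → s_2 = 0.413144 - (0.023365)/(1.935288) = 0.401071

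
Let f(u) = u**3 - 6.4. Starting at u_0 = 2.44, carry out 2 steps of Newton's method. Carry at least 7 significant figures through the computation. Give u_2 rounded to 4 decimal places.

1.8648

Newton update: u ← u − f(u)/f'(u).
f'(u) = 3u**2
u_0 = 2.440000: f = 8.126784, f' = 17.860800 → u_1 = 2.440000 - (8.126784)/(17.860800) = 1.984993
u_1 = 1.984993: f = 1.421267, f' = 11.820595 → u_2 = 1.984993 - (1.421267)/(11.820595) = 1.864757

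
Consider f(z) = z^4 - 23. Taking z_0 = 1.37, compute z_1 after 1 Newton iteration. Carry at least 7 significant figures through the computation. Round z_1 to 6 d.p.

3.263677

f'(z) = 4z^3
z_0 = 1.370000: f = -19.477246, f' = 10.285412 → z_1 = 1.370000 - (-19.477246)/(10.285412) = 3.263677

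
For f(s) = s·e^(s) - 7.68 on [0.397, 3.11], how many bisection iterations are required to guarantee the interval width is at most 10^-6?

22

Initial width b − a = 3.11 − 0.397 = 2.713000.
After n steps the width is (b−a)/2^n; need (b−a)/2^n ≤ 10^-6.
So n ≥ log₂(2.713000/10^-6) = log₂(2713000.0000) ≈ 21.3715.
Hence n = 22.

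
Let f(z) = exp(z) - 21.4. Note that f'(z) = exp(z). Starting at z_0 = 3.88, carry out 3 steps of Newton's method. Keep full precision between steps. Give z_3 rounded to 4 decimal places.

Newton update: z ← z − f(z)/f'(z).
z_0 = 3.880000: f = 27.024215, f' = 48.424215 → z_1 = 3.880000 - (27.024215)/(48.424215) = 3.321928
z_1 = 3.321928: f = 6.313722, f' = 27.713722 → z_2 = 3.321928 - (6.313722)/(27.713722) = 3.094108
z_2 = 3.094108: f = 0.667553, f' = 22.067553 → z_3 = 3.094108 - (0.667553)/(22.067553) = 3.063858

3.0639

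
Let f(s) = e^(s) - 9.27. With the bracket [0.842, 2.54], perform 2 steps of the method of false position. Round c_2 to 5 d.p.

2.18898

f(0.842000) = -6.948996, f(2.540000) = 3.409671
step 1: c = 1.981084, f(c) = -2.019399 < 0 → new bracket [1.981084, 2.540000]
step 2: c = 2.188979, f(c) = -0.343907 < 0 → new bracket [2.188979, 2.540000]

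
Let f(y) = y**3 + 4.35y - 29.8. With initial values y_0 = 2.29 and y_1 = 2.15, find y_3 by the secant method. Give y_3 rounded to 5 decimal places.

f(y_0) = -7.829511, f(y_1) = -10.509125
y_2 = 2.150000 - (-10.509125)·(2.150000 - 2.290000)/(-10.509125 - (-7.829511)) = 2.699063; f(y_2) = 1.603445
y_3 = 2.699063 - (1.603445)·(2.699063 - 2.150000)/(1.603445 - (-10.509125)) = 2.626379; f(y_3) = -0.258839

2.62638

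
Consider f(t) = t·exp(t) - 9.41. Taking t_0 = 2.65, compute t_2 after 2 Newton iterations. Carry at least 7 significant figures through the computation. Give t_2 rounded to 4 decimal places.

f'(t) = (t + 1)·exp(t)
t_0 = 2.650000: f = 28.098202, f' = 51.662241 → t_1 = 2.650000 - (28.098202)/(51.662241) = 2.106117
t_1 = 2.106117: f = 7.894443, f' = 25.520721 → t_2 = 2.106117 - (7.894443)/(25.520721) = 1.796783

1.7968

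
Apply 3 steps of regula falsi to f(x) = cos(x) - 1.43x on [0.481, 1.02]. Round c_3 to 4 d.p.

0.5835

f(0.481000) = 0.198703, f(1.020000) = -0.935234
step 1: c = 0.575450, f(c) = 0.016053 > 0 → new bracket [0.575450, 1.020000]
step 2: c = 0.582952, f(c) = 0.001219 > 0 → new bracket [0.582952, 1.020000]
step 3: c = 0.583521, f(c) = 0.000092 > 0 → new bracket [0.583521, 1.020000]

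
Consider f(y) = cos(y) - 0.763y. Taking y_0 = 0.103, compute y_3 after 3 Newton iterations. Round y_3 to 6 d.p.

0.857576

Newton update: y ← y − f(y)/f'(y).
f'(y) = -sin(y) - 0.763
y_0 = 0.103000: f = 0.916111, f' = -0.865818 → y_1 = 0.103000 - (0.916111)/(-0.865818) = 1.161088
y_1 = 1.161088: f = -0.487568, f' = -1.680237 → y_2 = 1.161088 - (-0.487568)/(-1.680237) = 0.870910
y_2 = 0.870910: f = -0.020373, f' = -1.527915 → y_3 = 0.870910 - (-0.020373)/(-1.527915) = 0.857576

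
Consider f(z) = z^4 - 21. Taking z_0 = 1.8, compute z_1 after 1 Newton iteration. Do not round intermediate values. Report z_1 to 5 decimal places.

2.25021

f'(z) = 4z^3
z_0 = 1.800000: f = -10.502400, f' = 23.328000 → z_1 = 1.800000 - (-10.502400)/(23.328000) = 2.250206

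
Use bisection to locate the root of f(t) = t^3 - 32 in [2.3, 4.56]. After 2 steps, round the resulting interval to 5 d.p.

[2.86500, 3.43000]

f(2.300000) = -19.833000, f(4.560000) = 62.818816 (opposite signs)
step 1: m = 3.430000, f(m) = 8.353607 > 0 → root in [2.300000, 3.430000]
step 2: m = 2.865000, f(m) = -8.483435 < 0 → root in [2.865000, 3.430000]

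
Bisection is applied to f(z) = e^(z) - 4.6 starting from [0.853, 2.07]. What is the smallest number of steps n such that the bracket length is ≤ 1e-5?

17

Initial width b − a = 2.07 − 0.853 = 1.217000.
After n steps the width is (b−a)/2^n; need (b−a)/2^n ≤ 1e-5.
So n ≥ log₂(1.217000/1e-5) = log₂(121700.0000) ≈ 16.8930.
Hence n = 17.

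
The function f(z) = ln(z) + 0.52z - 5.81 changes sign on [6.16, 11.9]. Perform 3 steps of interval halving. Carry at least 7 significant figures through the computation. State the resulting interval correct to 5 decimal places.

[6.87750, 7.59500]

f(6.160000) = -0.788723, f(11.900000) = 2.854538 (opposite signs)
step 1: m = 9.030000, f(m) = 1.086152 > 0 → root in [6.160000, 9.030000]
step 2: m = 7.595000, f(m) = 0.166890 > 0 → root in [6.160000, 7.595000]
step 3: m = 6.877500, f(m) = -0.305445 < 0 → root in [6.877500, 7.595000]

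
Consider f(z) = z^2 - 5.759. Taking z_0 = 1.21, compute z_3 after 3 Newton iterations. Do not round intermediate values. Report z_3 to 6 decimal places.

2.400460

Newton update: z ← z − f(z)/f'(z).
f'(z) = 2z
z_0 = 1.210000: f = -4.294900, f' = 2.420000 → z_1 = 1.210000 - (-4.294900)/(2.420000) = 2.984752
z_1 = 2.984752: f = 3.149745, f' = 5.969504 → z_2 = 2.984752 - (3.149745)/(5.969504) = 2.457113
z_2 = 2.457113: f = 0.278403, f' = 4.914226 → z_3 = 2.457113 - (0.278403)/(4.914226) = 2.400460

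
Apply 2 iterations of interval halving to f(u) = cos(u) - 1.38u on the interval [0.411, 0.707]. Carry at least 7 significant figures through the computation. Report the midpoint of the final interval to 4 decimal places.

0.5960

f(0.411000) = 0.349542, f(0.707000) = -0.215346 (opposite signs)
step 1: m = 0.559000, f(m) = 0.076366 > 0 → root in [0.559000, 0.707000]
step 2: m = 0.633000, f(m) = -0.067284 < 0 → root in [0.559000, 0.633000]
Midpoint of [0.559000, 0.633000] = 0.596000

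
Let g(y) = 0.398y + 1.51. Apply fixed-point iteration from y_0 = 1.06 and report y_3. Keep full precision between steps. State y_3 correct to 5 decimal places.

2.41700

y_1 = g(1.060000) = 1.931880
y_2 = g(1.931880) = 2.278888
y_3 = g(2.278888) = 2.416998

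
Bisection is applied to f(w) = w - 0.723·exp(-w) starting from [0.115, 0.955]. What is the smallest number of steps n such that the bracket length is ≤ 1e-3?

10

Initial width b − a = 0.955 − 0.115 = 0.840000.
After n steps the width is (b−a)/2^n; need (b−a)/2^n ≤ 1e-3.
So n ≥ log₂(0.840000/1e-3) = log₂(840.0000) ≈ 9.7142.
Hence n = 10.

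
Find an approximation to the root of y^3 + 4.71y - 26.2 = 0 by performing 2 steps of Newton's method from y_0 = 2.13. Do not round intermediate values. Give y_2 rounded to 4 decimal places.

f'(y) = 3y^2 + 4.71
y_0 = 2.130000: f = -6.504103, f' = 18.320700 → y_1 = 2.130000 - (-6.504103)/(18.320700) = 2.485014
y_1 = 2.485014: f = 0.850107, f' = 23.235882 → y_2 = 2.485014 - (0.850107)/(23.235882) = 2.448428

2.4484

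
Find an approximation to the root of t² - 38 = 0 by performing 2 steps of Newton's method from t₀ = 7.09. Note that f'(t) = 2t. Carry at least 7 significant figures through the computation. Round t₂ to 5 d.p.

t_0 = 7.090000: f = 12.268100, f' = 14.180000 → t_1 = 7.090000 - (12.268100)/(14.180000) = 6.224831
t_1 = 6.224831: f = 0.748518, f' = 12.449661 → t_2 = 6.224831 - (0.748518)/(12.449661) = 6.164707

6.16471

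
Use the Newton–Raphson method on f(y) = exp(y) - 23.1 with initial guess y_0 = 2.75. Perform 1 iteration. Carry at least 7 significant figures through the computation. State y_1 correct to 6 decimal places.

f'(y) = exp(y)
y_0 = 2.750000: f = -7.457368, f' = 15.642632 → y_1 = 2.750000 - (-7.457368)/(15.642632) = 3.226734

3.226734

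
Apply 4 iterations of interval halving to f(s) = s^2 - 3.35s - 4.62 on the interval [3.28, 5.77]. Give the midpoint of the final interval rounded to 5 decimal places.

4.44719

f(3.280000) = -4.849600, f(5.770000) = 9.343400 (opposite signs)
step 1: m = 4.525000, f(m) = 0.696875 > 0 → root in [3.280000, 4.525000]
step 2: m = 3.902500, f(m) = -2.463869 < 0 → root in [3.902500, 4.525000]
step 3: m = 4.213750, f(m) = -0.980373 < 0 → root in [4.213750, 4.525000]
step 4: m = 4.369375, f(m) = -0.165968 < 0 → root in [4.369375, 4.525000]
Midpoint of [4.369375, 4.525000] = 4.447188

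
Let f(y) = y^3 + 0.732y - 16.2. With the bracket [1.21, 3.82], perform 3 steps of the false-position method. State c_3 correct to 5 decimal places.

2.32780

False-position update: c = (a·f(b) − b·f(a))/(f(b) − f(a)); replace the endpoint whose sign matches f(c).
f(1.210000) = -13.542719, f(3.820000) = 42.339208
step 1: c = 1.842521, f(c) = -8.596129 < 0 → new bracket [1.842521, 3.820000]
step 2: c = 2.176251, f(c) = -4.300105 < 0 → new bracket [2.176251, 3.820000]
step 3: c = 2.327804, f(c) = -1.882449 < 0 → new bracket [2.327804, 3.820000]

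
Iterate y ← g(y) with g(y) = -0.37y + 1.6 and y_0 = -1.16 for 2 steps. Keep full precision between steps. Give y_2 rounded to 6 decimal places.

y_1 = g(-1.160000) = 2.029200
y_2 = g(2.029200) = 0.849196

0.849196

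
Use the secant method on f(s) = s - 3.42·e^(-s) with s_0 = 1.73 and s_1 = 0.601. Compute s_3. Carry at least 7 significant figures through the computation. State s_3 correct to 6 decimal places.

f(s_0) = 1.123687, f(s_1) = -1.274060
s_2 = 0.601000 - (-1.274060)·(0.601000 - 1.730000)/(-1.274060 - (1.123687)) = 1.200902; f(s_2) = 0.171747
s_3 = 1.200902 - (0.171747)·(1.200902 - 0.601000)/(0.171747 - (-1.274060)) = 1.129640; f(s_3) = 0.024468

1.129640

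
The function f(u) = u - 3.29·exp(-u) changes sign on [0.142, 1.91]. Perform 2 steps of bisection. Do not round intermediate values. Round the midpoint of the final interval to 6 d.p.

f(0.142000) = -2.712474, f(1.910000) = 1.422816 (opposite signs)
step 1: m = 1.026000, f(m) = -0.153261 < 0 → root in [1.026000, 1.910000]
step 2: m = 1.468000, f(m) = 0.710031 > 0 → root in [1.026000, 1.468000]
Midpoint of [1.026000, 1.468000] = 1.247000

1.247000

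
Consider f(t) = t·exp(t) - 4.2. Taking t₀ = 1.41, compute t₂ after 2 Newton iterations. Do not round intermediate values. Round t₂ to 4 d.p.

Newton update: t ← t − f(t)/f'(t).
f'(t) = (t + 1)·exp(t)
t_0 = 1.410000: f = 1.575297, f' = 9.871253 → t_1 = 1.410000 - (1.575297)/(9.871253) = 1.250416
t_1 = 1.250416: f = 0.166194, f' = 7.857988 → t_2 = 1.250416 - (0.166194)/(7.857988) = 1.229266

1.2293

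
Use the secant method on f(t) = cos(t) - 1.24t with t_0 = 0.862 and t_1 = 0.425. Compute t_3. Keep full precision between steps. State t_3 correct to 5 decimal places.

f(t_0) = -0.417960, f(t_1) = 0.384039
t_2 = 0.425000 - (0.384039)·(0.425000 - 0.862000)/(0.384039 - (-0.417960)) = 0.634258; f(t_2) = 0.019031
t_3 = 0.634258 - (0.019031)·(0.634258 - 0.425000)/(0.019031 - (0.384039)) = 0.645169; f(t_3) = -0.001011

0.64517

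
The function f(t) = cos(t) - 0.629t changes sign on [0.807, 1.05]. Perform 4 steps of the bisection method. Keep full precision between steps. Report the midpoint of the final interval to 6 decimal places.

f(0.807000) = 0.184065, f(1.050000) = -0.162879 (opposite signs)
step 1: m = 0.928500, f(m) = 0.015009 > 0 → root in [0.928500, 1.050000]
step 2: m = 0.989250, f(m) = -0.072922 < 0 → root in [0.928500, 0.989250]
step 3: m = 0.958875, f(m) = -0.028691 < 0 → root in [0.928500, 0.958875]
step 4: m = 0.943688, f(m) = -0.006773 < 0 → root in [0.928500, 0.943688]
Midpoint of [0.928500, 0.943688] = 0.936094

0.936094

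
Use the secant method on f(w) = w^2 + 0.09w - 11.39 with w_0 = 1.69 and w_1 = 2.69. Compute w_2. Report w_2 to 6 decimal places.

Secant update: w_(k+1) = w_k − f(w_k)·(w_k − w_(k-1))/(f(w_k) − f(w_(k-1))).
f(w_0) = -8.381800, f(w_1) = -3.911800
w_2 = 2.690000 - (-3.911800)·(2.690000 - 1.690000)/(-3.911800 - (-8.381800)) = 3.565123; f(w_2) = 1.640963

3.565123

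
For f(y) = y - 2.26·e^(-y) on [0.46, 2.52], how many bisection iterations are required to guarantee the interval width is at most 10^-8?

28

Initial width b − a = 2.52 − 0.46 = 2.060000.
After n steps the width is (b−a)/2^n; need (b−a)/2^n ≤ 10^-8.
So n ≥ log₂(2.060000/10^-8) = log₂(206000000.0000) ≈ 27.6181.
Hence n = 28.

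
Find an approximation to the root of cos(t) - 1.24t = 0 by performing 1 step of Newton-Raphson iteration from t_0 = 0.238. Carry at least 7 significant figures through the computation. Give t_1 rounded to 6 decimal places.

0.696538

Newton update: t ← t − f(t)/f'(t).
f'(t) = -sin(t) - 1.24
t_0 = 0.238000: f = 0.676691, f' = -1.475759 → t_1 = 0.238000 - (0.676691)/(-1.475759) = 0.696538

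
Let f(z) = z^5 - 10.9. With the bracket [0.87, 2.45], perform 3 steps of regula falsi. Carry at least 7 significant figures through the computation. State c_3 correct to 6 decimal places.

1.330722

f(0.870000) = -10.401579, f(2.450000) = 77.373515
step 1: c = 1.057234, f(c) = -9.579143 < 0 → new bracket [1.057234, 2.450000]
step 2: c = 1.210668, f(c) = -8.299087 < 0 → new bracket [1.210668, 2.450000]
step 3: c = 1.330722, f(c) = -6.727111 < 0 → new bracket [1.330722, 2.450000]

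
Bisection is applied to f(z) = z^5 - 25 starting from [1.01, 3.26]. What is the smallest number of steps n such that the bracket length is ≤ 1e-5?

18

Initial width b − a = 3.26 − 1.01 = 2.250000.
After n steps the width is (b−a)/2^n; need (b−a)/2^n ≤ 1e-5.
So n ≥ log₂(2.250000/1e-5) = log₂(225000.0000) ≈ 17.7796.
Hence n = 18.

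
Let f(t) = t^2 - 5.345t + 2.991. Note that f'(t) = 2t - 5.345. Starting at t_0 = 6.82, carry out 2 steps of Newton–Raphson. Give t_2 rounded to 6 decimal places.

t_0 = 6.820000: f = 13.050500, f' = 8.295000 → t_1 = 6.820000 - (13.050500)/(8.295000) = 5.246703
t_1 = 5.246703: f = 2.475264, f' = 5.148406 → t_2 = 5.246703 - (2.475264)/(5.148406) = 4.765920

4.765920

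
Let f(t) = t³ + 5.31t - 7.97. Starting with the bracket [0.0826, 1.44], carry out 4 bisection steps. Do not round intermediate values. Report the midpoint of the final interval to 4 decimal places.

1.2279

f(0.082600) = -7.530830, f(1.440000) = 2.662384 (opposite signs)
step 1: m = 0.761300, f(m) = -3.486265 < 0 → root in [0.761300, 1.440000]
step 2: m = 1.100650, f(m) = -0.792188 < 0 → root in [1.100650, 1.440000]
step 3: m = 1.270325, f(m) = 0.825382 > 0 → root in [1.100650, 1.270325]
step 4: m = 1.185487, f(m) = -0.009000 < 0 → root in [1.185487, 1.270325]
Midpoint of [1.185487, 1.270325] = 1.227906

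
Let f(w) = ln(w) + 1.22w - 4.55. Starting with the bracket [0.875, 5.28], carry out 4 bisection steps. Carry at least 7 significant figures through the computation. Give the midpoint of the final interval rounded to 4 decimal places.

2.9398

f(0.875000) = -3.616031, f(5.280000) = 3.555526 (opposite signs)
step 1: m = 3.077500, f(m) = 0.328668 > 0 → root in [0.875000, 3.077500]
step 2: m = 1.976250, f(m) = -1.457774 < 0 → root in [1.976250, 3.077500]
step 3: m = 2.526875, f(m) = -0.540229 < 0 → root in [2.526875, 3.077500]
step 4: m = 2.802188, f(m) = -0.100931 < 0 → root in [2.802188, 3.077500]
Midpoint of [2.802188, 3.077500] = 2.939844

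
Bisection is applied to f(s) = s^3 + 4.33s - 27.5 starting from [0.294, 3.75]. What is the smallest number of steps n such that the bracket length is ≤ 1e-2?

9

Initial width b − a = 3.75 − 0.294 = 3.456000.
After n steps the width is (b−a)/2^n; need (b−a)/2^n ≤ 1e-2.
So n ≥ log₂(3.456000/1e-2) = log₂(345.6000) ≈ 8.4330.
Hence n = 9.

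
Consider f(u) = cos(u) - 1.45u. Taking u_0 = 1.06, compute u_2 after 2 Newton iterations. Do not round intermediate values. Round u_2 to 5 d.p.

f'(u) = -sin(u) - 1.45
u_0 = 1.060000: f = -1.048128, f' = -2.322355 → u_1 = 1.060000 - (-1.048128)/(-2.322355) = 0.608679
u_1 = 0.608679: f = -0.062180, f' = -2.021784 → u_2 = 0.608679 - (-0.062180)/(-2.021784) = 0.577924

0.57792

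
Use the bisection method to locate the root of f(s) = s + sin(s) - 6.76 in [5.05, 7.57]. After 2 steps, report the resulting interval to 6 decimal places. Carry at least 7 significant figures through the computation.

f(5.050000) = -2.653549, f(7.570000) = 1.769947 (opposite signs)
step 1: m = 6.310000, f(m) = -0.423189 < 0 → root in [6.310000, 7.570000]
step 2: m = 6.940000, f(m) = 0.790597 > 0 → root in [6.310000, 6.940000]

[6.310000, 6.940000]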